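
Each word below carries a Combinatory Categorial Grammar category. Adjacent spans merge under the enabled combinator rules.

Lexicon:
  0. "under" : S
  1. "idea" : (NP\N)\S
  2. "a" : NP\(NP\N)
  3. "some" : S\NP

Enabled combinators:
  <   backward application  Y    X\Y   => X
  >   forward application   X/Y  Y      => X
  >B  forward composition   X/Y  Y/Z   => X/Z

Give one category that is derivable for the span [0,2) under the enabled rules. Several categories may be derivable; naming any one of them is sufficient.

[0,4] S   <
  [0,3] NP   <
    [0,2] NP\N   <
      [0,1] "under" : S
      [1,2] "idea" : (NP\N)\S
    [2,3] "a" : NP\(NP\N)
  [3,4] "some" : S\NP

NP\N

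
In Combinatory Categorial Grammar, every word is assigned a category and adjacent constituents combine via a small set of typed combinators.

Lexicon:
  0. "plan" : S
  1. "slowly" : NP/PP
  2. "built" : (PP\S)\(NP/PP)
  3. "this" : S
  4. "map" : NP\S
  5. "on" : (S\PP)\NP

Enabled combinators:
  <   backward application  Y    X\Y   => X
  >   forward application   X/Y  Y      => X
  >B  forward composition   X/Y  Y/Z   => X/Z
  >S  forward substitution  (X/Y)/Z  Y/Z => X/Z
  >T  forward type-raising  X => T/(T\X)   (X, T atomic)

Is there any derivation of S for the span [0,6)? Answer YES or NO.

[0,6] S   <
  [0,3] PP   >
    [0,1] PP/(PP\S)   >T
      [0,1] "plan" : S
    [1,3] PP\S   <
      [1,2] "slowly" : NP/PP
      [2,3] "built" : (PP\S)\(NP/PP)
  [3,6] S\PP   <
    [3,5] NP   <
      [3,4] "this" : S
      [4,5] "map" : NP\S
    [5,6] "on" : (S\PP)\NP

YES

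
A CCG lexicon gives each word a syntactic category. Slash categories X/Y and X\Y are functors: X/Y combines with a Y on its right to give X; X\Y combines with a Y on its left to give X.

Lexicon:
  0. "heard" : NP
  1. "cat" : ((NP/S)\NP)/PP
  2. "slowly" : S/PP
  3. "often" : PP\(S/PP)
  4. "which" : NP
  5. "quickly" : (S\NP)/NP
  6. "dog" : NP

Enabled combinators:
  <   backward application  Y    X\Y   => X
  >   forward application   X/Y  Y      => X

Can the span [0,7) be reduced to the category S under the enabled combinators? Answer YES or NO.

NP ((NP/S)\NP)/PP S/PP PP\(S/PP) NP (S\NP)/NP NP
CKY chart[0,7] = {NP}; S ∉ chart

NO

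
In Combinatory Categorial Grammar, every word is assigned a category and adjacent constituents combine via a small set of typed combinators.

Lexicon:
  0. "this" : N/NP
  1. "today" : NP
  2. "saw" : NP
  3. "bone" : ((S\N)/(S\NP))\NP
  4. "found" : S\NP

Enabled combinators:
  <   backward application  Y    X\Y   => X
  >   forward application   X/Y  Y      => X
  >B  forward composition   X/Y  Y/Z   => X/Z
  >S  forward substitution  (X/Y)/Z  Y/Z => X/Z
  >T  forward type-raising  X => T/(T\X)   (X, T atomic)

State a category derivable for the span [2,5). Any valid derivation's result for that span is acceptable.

[0,5] S   <
  [0,2] N   >
    [0,1] "this" : N/NP
    [1,2] "today" : NP
  [2,5] S\N   >
    [2,4] (S\N)/(S\NP)   <
      [2,3] "saw" : NP
      [3,4] "bone" : ((S\N)/(S\NP))\NP
    [4,5] "found" : S\NP

S\N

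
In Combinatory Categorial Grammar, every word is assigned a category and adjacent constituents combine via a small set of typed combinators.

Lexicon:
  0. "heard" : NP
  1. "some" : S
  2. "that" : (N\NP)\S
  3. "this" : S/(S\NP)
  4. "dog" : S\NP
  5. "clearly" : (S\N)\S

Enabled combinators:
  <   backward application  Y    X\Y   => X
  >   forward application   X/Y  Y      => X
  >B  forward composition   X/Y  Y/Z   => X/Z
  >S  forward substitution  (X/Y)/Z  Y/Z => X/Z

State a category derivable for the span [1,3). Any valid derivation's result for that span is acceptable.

[0,6] S   <
  [0,3] N   <
    [0,1] "heard" : NP
    [1,3] N\NP   <
      [1,2] "some" : S
      [2,3] "that" : (N\NP)\S
  [3,6] S\N   <
    [3,5] S   >
      [3,4] "this" : S/(S\NP)
      [4,5] "dog" : S\NP
    [5,6] "clearly" : (S\N)\S

N\NP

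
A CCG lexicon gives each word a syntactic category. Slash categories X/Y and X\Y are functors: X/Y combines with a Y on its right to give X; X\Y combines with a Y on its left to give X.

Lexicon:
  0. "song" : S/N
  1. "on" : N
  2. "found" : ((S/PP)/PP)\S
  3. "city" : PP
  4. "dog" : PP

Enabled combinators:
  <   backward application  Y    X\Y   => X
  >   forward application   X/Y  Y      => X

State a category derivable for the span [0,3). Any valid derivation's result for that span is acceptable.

(S/PP)/PP

[0,5] S   >
  [0,4] S/PP   >
    [0,3] (S/PP)/PP   <
      [0,2] S   >
        [0,1] "song" : S/N
        [1,2] "on" : N
      [2,3] "found" : ((S/PP)/PP)\S
    [3,4] "city" : PP
  [4,5] "dog" : PP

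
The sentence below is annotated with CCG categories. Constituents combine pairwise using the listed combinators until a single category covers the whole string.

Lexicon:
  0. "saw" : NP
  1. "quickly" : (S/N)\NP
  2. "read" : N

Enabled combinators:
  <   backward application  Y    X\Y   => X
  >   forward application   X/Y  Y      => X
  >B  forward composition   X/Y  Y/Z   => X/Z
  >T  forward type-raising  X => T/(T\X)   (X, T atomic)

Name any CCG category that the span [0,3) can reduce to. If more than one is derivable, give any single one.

[0,3] S   >
  [0,2] S/N   <
    [0,1] "saw" : NP
    [1,2] "quickly" : (S/N)\NP
  [2,3] "read" : N

S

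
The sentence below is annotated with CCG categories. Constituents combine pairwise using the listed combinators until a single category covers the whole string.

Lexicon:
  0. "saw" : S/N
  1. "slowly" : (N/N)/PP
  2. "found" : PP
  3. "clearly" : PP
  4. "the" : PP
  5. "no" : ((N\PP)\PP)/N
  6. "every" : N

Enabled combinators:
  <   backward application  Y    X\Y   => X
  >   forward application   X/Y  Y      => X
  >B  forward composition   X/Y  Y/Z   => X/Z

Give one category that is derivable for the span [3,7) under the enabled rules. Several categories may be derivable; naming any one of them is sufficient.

N

[0,7] S   >
  [0,3] S/N   >B
    [0,1] "saw" : S/N
    [1,3] N/N   >
      [1,2] "slowly" : (N/N)/PP
      [2,3] "found" : PP
  [3,7] N   <
    [3,4] "clearly" : PP
    [4,7] N\PP   <
      [4,5] "the" : PP
      [5,7] (N\PP)\PP   >
        [5,6] "no" : ((N\PP)\PP)/N
        [6,7] "every" : N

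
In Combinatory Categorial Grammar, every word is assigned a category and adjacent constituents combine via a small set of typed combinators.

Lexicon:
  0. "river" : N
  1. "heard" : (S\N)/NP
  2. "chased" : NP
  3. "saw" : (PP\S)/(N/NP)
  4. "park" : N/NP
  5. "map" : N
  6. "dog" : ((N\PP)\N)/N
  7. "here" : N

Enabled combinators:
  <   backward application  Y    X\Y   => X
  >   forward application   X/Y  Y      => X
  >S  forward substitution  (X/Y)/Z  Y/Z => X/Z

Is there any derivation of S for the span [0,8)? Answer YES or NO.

NO

N (S\N)/NP NP (PP\S)/(N/NP) N/NP N ((N\PP)\N)/N N
CKY chart[0,8] = {N}; S ∉ chart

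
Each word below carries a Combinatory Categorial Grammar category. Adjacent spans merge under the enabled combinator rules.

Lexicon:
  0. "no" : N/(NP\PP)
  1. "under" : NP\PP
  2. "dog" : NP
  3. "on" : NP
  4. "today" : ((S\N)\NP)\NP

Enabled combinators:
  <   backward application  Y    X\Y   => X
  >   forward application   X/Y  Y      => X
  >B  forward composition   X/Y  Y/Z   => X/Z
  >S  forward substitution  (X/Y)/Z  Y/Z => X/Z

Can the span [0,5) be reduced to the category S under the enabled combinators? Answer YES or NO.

YES

[0,5] S   <
  [0,2] N   >
    [0,1] "no" : N/(NP\PP)
    [1,2] "under" : NP\PP
  [2,5] S\N   <
    [2,3] "dog" : NP
    [3,5] (S\N)\NP   <
      [3,4] "on" : NP
      [4,5] "today" : ((S\N)\NP)\NP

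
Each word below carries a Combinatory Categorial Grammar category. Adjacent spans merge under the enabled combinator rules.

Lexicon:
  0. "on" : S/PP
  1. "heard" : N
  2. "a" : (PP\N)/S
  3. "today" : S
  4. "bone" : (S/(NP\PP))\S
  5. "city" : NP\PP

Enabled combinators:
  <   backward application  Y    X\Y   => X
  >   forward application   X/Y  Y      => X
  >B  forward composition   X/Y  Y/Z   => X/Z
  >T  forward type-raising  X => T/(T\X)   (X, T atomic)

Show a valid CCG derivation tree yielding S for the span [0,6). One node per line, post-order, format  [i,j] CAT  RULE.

[0,6] S   >
  [0,1] "on" : S/PP
  [1,6] PP   >
    [1,2] PP/(PP\N)   >T
      [1,2] "heard" : N
    [2,6] PP\N   >
      [2,3] "a" : (PP\N)/S
      [3,6] S   >
        [3,5] S/(NP\PP)   <
          [3,4] "today" : S
          [4,5] "bone" : (S/(NP\PP))\S
        [5,6] "city" : NP\PP

[0,1] S/PP  lex  "on"
[1,2] N  lex  "heard"
[1,2] PP/(PP\N)  >T
[2,3] (PP\N)/S  lex  "a"
[3,4] S  lex  "today"
[4,5] (S/(NP\PP))\S  lex  "bone"
[3,5] S/(NP\PP)  <  k=4
[5,6] NP\PP  lex  "city"
[3,6] S  >  k=5
[2,6] PP\N  >  k=3
[1,6] PP  >  k=2
[0,6] S  >  k=1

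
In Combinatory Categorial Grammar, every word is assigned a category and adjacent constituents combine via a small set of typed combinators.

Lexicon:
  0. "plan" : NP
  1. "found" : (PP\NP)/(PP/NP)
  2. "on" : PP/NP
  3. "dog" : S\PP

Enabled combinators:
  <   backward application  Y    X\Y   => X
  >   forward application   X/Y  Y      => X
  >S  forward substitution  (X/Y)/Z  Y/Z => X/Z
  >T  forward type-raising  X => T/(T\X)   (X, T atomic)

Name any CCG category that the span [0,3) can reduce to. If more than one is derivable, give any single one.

[0,4] S   <
  [0,3] PP   <
    [0,1] "plan" : NP
    [1,3] PP\NP   >
      [1,2] "found" : (PP\NP)/(PP/NP)
      [2,3] "on" : PP/NP
  [3,4] "dog" : S\PP

PP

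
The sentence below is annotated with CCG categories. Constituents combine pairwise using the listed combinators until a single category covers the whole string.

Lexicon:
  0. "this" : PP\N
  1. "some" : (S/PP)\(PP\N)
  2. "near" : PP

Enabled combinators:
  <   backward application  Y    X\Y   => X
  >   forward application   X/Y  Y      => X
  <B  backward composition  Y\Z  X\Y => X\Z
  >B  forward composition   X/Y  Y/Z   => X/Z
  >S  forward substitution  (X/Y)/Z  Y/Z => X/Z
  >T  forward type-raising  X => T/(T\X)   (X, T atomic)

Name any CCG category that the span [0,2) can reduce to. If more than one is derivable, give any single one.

S/PP

[0,3] S   >
  [0,2] S/PP   <
    [0,1] "this" : PP\N
    [1,2] "some" : (S/PP)\(PP\N)
  [2,3] "near" : PP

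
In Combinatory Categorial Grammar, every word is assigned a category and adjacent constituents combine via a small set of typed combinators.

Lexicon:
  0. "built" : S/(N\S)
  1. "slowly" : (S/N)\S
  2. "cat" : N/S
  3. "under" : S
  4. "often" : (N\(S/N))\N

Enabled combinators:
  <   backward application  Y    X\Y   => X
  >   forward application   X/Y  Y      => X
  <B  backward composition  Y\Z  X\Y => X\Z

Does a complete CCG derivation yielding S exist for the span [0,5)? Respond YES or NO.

YES

[0,5] S   >
  [0,1] "built" : S/(N\S)
  [1,5] N\S   <B
    [1,2] "slowly" : (S/N)\S
    [2,5] N\(S/N)   <
      [2,4] N   >
        [2,3] "cat" : N/S
        [3,4] "under" : S
      [4,5] "often" : (N\(S/N))\N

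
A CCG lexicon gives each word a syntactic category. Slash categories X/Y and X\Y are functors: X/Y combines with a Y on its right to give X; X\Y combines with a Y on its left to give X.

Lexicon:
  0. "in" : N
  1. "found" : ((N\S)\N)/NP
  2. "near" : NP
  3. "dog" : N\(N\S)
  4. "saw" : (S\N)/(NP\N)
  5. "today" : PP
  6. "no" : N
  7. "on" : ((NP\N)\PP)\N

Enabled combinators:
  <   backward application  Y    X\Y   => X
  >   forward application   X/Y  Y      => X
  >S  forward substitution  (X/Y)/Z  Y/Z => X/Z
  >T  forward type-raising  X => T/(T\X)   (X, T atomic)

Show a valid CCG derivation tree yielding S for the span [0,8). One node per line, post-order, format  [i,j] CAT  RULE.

[0,1] N  lex  "in"
[1,2] ((N\S)\N)/NP  lex  "found"
[2,3] NP  lex  "near"
[1,3] (N\S)\N  >  k=2
[0,3] N\S  <  k=1
[3,4] N\(N\S)  lex  "dog"
[0,4] N  <  k=3
[4,5] (S\N)/(NP\N)  lex  "saw"
[5,6] PP  lex  "today"
[6,7] N  lex  "no"
[7,8] ((NP\N)\PP)\N  lex  "on"
[6,8] (NP\N)\PP  <  k=7
[5,8] NP\N  <  k=6
[4,8] S\N  >  k=5
[0,8] S  <  k=4

[0,8] S   <
  [0,4] N   <
    [0,3] N\S   <
      [0,1] "in" : N
      [1,3] (N\S)\N   >
        [1,2] "found" : ((N\S)\N)/NP
        [2,3] "near" : NP
    [3,4] "dog" : N\(N\S)
  [4,8] S\N   >
    [4,5] "saw" : (S\N)/(NP\N)
    [5,8] NP\N   <
      [5,6] "today" : PP
      [6,8] (NP\N)\PP   <
        [6,7] "no" : N
        [7,8] "on" : ((NP\N)\PP)\N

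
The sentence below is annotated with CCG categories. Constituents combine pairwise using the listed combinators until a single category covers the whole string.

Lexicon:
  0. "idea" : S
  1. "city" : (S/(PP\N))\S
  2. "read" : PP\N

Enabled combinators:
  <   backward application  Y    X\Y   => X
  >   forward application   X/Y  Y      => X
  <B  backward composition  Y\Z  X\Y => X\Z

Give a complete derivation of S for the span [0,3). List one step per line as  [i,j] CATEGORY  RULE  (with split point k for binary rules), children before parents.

[0,1] S  lex  "idea"
[1,2] (S/(PP\N))\S  lex  "city"
[0,2] S/(PP\N)  <  k=1
[2,3] PP\N  lex  "read"
[0,3] S  >  k=2

[0,3] S   >
  [0,2] S/(PP\N)   <
    [0,1] "idea" : S
    [1,2] "city" : (S/(PP\N))\S
  [2,3] "read" : PP\N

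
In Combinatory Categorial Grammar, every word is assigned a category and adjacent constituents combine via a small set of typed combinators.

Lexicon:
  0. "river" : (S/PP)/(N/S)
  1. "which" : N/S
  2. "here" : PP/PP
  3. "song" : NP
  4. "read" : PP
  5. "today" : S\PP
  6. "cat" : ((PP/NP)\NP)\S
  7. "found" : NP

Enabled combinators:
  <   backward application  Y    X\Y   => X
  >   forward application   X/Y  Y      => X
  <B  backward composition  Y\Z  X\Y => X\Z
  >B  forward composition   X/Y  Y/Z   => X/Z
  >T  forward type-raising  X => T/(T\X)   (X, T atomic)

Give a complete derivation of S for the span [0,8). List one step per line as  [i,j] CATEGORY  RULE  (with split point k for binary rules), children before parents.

[0,1] (S/PP)/(N/S)  lex  "river"
[1,2] N/S  lex  "which"
[0,2] S/PP  >  k=1
[2,3] PP/PP  lex  "here"
[3,4] NP  lex  "song"
[4,5] PP  lex  "read"
[5,6] S\PP  lex  "today"
[4,6] S  <  k=5
[6,7] ((PP/NP)\NP)\S  lex  "cat"
[4,7] (PP/NP)\NP  <  k=6
[3,7] PP/NP  <  k=4
[2,7] PP/NP  >B  k=3
[7,8] NP  lex  "found"
[2,8] PP  >  k=7
[0,8] S  >  k=2

[0,8] S   >
  [0,2] S/PP   >
    [0,1] "river" : (S/PP)/(N/S)
    [1,2] "which" : N/S
  [2,8] PP   >
    [2,7] PP/NP   >B
      [2,3] "here" : PP/PP
      [3,7] PP/NP   <
        [3,4] "song" : NP
        [4,7] (PP/NP)\NP   <
          [4,6] S   <
            [4,5] "read" : PP
            [5,6] "today" : S\PP
          [6,7] "cat" : ((PP/NP)\NP)\S
    [7,8] "found" : NP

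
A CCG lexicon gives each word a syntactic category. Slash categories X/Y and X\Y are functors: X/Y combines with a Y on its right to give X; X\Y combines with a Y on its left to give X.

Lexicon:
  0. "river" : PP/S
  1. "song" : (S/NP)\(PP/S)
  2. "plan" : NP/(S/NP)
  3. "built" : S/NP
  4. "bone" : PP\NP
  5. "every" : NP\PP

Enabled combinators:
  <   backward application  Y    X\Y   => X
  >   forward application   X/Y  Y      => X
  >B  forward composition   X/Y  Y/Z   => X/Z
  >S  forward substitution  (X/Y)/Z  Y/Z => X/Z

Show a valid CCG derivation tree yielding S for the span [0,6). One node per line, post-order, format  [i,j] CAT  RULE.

[0,6] S   >
  [0,2] S/NP   <
    [0,1] "river" : PP/S
    [1,2] "song" : (S/NP)\(PP/S)
  [2,6] NP   <
    [2,5] PP   <
      [2,4] NP   >
        [2,3] "plan" : NP/(S/NP)
        [3,4] "built" : S/NP
      [4,5] "bone" : PP\NP
    [5,6] "every" : NP\PP

[0,1] PP/S  lex  "river"
[1,2] (S/NP)\(PP/S)  lex  "song"
[0,2] S/NP  <  k=1
[2,3] NP/(S/NP)  lex  "plan"
[3,4] S/NP  lex  "built"
[2,4] NP  >  k=3
[4,5] PP\NP  lex  "bone"
[2,5] PP  <  k=4
[5,6] NP\PP  lex  "every"
[2,6] NP  <  k=5
[0,6] S  >  k=2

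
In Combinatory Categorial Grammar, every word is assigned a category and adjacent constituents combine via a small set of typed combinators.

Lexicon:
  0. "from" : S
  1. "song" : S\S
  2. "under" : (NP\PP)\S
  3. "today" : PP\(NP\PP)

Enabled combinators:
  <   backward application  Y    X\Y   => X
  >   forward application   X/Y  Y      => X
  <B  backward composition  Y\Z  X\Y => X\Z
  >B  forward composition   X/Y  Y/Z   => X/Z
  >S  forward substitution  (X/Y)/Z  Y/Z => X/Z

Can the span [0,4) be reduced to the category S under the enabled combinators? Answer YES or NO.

NO

S S\S (NP\PP)\S PP\(NP\PP)
CKY chart[0,4] = {PP}; S ∉ chart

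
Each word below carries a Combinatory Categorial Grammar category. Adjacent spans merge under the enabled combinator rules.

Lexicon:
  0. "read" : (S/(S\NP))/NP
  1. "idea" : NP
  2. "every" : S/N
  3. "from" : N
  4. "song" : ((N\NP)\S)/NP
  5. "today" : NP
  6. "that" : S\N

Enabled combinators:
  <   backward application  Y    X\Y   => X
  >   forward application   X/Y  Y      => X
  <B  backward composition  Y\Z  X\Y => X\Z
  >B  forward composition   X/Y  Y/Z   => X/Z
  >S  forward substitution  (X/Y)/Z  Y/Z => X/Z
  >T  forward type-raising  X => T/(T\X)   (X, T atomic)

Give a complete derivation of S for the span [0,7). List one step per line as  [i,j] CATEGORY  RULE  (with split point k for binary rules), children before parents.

[0,7] S   >
  [0,2] S/(S\NP)   >
    [0,1] "read" : (S/(S\NP))/NP
    [1,2] "idea" : NP
  [2,7] S\NP   <B
    [2,6] N\NP   <
      [2,4] S   >
        [2,3] "every" : S/N
        [3,4] "from" : N
      [4,6] (N\NP)\S   >
        [4,5] "song" : ((N\NP)\S)/NP
        [5,6] "today" : NP
    [6,7] "that" : S\N

[0,1] (S/(S\NP))/NP  lex  "read"
[1,2] NP  lex  "idea"
[0,2] S/(S\NP)  >  k=1
[2,3] S/N  lex  "every"
[3,4] N  lex  "from"
[2,4] S  >  k=3
[4,5] ((N\NP)\S)/NP  lex  "song"
[5,6] NP  lex  "today"
[4,6] (N\NP)\S  >  k=5
[2,6] N\NP  <  k=4
[6,7] S\N  lex  "that"
[2,7] S\NP  <B  k=6
[0,7] S  >  k=2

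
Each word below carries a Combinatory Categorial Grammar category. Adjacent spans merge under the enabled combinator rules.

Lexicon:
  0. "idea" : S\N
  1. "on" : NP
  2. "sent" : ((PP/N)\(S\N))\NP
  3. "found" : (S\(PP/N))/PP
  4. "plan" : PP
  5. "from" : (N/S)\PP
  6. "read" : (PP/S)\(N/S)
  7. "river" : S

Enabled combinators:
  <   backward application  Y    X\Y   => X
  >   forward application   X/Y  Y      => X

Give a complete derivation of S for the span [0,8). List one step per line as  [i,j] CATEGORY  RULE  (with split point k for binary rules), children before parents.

[0,8] S   <
  [0,3] PP/N   <
    [0,1] "idea" : S\N
    [1,3] (PP/N)\(S\N)   <
      [1,2] "on" : NP
      [2,3] "sent" : ((PP/N)\(S\N))\NP
  [3,8] S\(PP/N)   >
    [3,4] "found" : (S\(PP/N))/PP
    [4,8] PP   >
      [4,7] PP/S   <
        [4,6] N/S   <
          [4,5] "plan" : PP
          [5,6] "from" : (N/S)\PP
        [6,7] "read" : (PP/S)\(N/S)
      [7,8] "river" : S

[0,1] S\N  lex  "idea"
[1,2] NP  lex  "on"
[2,3] ((PP/N)\(S\N))\NP  lex  "sent"
[1,3] (PP/N)\(S\N)  <  k=2
[0,3] PP/N  <  k=1
[3,4] (S\(PP/N))/PP  lex  "found"
[4,5] PP  lex  "plan"
[5,6] (N/S)\PP  lex  "from"
[4,6] N/S  <  k=5
[6,7] (PP/S)\(N/S)  lex  "read"
[4,7] PP/S  <  k=6
[7,8] S  lex  "river"
[4,8] PP  >  k=7
[3,8] S\(PP/N)  >  k=4
[0,8] S  <  k=3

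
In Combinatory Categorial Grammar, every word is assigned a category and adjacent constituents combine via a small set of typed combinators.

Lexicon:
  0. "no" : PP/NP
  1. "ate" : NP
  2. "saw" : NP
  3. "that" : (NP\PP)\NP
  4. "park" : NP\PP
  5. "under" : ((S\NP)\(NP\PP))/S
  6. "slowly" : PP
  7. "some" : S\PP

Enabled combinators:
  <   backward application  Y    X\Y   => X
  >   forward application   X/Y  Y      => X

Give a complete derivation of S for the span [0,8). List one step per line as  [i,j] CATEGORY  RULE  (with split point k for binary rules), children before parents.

[0,1] PP/NP  lex  "no"
[1,2] NP  lex  "ate"
[0,2] PP  >  k=1
[2,3] NP  lex  "saw"
[3,4] (NP\PP)\NP  lex  "that"
[2,4] NP\PP  <  k=3
[0,4] NP  <  k=2
[4,5] NP\PP  lex  "park"
[5,6] ((S\NP)\(NP\PP))/S  lex  "under"
[6,7] PP  lex  "slowly"
[7,8] S\PP  lex  "some"
[6,8] S  <  k=7
[5,8] (S\NP)\(NP\PP)  >  k=6
[4,8] S\NP  <  k=5
[0,8] S  <  k=4

[0,8] S   <
  [0,4] NP   <
    [0,2] PP   >
      [0,1] "no" : PP/NP
      [1,2] "ate" : NP
    [2,4] NP\PP   <
      [2,3] "saw" : NP
      [3,4] "that" : (NP\PP)\NP
  [4,8] S\NP   <
    [4,5] "park" : NP\PP
    [5,8] (S\NP)\(NP\PP)   >
      [5,6] "under" : ((S\NP)\(NP\PP))/S
      [6,8] S   <
        [6,7] "slowly" : PP
        [7,8] "some" : S\PP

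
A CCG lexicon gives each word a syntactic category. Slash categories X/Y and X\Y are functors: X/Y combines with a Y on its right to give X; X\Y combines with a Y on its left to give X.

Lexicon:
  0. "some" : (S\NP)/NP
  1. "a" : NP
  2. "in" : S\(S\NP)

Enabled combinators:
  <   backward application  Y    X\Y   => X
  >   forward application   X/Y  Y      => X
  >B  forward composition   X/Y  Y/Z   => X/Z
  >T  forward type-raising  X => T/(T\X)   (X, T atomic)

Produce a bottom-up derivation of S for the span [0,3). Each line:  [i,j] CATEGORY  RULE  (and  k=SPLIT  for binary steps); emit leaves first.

[0,3] S   <
  [0,2] S\NP   >
    [0,1] "some" : (S\NP)/NP
    [1,2] "a" : NP
  [2,3] "in" : S\(S\NP)

[0,1] (S\NP)/NP  lex  "some"
[1,2] NP  lex  "a"
[0,2] S\NP  >  k=1
[2,3] S\(S\NP)  lex  "in"
[0,3] S  <  k=2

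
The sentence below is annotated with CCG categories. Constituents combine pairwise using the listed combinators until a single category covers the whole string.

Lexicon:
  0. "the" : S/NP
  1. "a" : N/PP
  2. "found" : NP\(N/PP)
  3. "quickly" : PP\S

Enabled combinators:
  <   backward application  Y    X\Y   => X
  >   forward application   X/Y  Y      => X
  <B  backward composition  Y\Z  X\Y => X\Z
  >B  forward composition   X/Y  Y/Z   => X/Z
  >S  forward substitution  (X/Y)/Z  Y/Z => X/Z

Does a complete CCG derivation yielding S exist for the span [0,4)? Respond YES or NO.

S/NP N/PP NP\(N/PP) PP\S
CKY chart[0,4] = {PP}; S ∉ chart

NO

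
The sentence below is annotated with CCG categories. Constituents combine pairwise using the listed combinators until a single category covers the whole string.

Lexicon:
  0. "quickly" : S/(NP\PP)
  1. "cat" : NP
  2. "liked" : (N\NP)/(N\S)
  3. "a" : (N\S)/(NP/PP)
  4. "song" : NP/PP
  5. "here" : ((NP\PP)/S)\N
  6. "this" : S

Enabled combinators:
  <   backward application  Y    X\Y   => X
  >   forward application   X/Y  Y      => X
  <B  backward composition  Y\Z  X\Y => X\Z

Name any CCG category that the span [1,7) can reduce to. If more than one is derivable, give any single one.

NP\PP

[0,7] S   >
  [0,1] "quickly" : S/(NP\PP)
  [1,7] NP\PP   >
    [1,6] (NP\PP)/S   <
      [1,5] N   <
        [1,2] "cat" : NP
        [2,5] N\NP   >
          [2,3] "liked" : (N\NP)/(N\S)
          [3,5] N\S   >
            [3,4] "a" : (N\S)/(NP/PP)
            [4,5] "song" : NP/PP
      [5,6] "here" : ((NP\PP)/S)\N
    [6,7] "this" : S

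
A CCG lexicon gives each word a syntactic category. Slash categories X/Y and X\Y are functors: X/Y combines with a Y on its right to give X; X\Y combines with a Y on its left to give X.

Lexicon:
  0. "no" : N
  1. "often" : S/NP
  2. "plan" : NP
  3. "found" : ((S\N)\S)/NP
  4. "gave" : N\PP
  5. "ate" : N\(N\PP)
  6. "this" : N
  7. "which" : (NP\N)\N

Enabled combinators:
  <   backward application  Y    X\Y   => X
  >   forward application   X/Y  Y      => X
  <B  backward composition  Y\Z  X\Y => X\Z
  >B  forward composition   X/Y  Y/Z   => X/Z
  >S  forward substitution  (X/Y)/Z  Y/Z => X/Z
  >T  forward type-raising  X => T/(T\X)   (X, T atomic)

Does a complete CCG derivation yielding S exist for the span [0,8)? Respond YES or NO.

[0,8] S   >
  [0,1] S/(S\N)   >T
    [0,1] "no" : N
  [1,8] S\N   <
    [1,3] S   >
      [1,2] "often" : S/NP
      [2,3] "plan" : NP
    [3,8] (S\N)\S   >
      [3,4] "found" : ((S\N)\S)/NP
      [4,8] NP   <
        [4,6] N   <
          [4,5] "gave" : N\PP
          [5,6] "ate" : N\(N\PP)
        [6,8] NP\N   <
          [6,7] "this" : N
          [7,8] "which" : (NP\N)\N

YES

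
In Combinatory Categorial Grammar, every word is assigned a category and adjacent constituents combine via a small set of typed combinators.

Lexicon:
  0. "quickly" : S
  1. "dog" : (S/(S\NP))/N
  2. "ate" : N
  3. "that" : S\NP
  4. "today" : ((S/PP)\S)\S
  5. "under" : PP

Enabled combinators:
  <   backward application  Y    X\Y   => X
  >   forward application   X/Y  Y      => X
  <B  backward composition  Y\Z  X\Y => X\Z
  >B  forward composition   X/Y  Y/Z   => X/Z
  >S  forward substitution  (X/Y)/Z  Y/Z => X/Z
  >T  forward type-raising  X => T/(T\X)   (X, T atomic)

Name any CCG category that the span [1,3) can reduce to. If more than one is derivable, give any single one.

S/(S\NP)

[0,6] S   >
  [0,5] S/PP   <
    [0,1] "quickly" : S
    [1,5] (S/PP)\S   <
      [1,4] S   >
        [1,3] S/(S\NP)   >
          [1,2] "dog" : (S/(S\NP))/N
          [2,3] "ate" : N
        [3,4] "that" : S\NP
      [4,5] "today" : ((S/PP)\S)\S
  [5,6] "under" : PP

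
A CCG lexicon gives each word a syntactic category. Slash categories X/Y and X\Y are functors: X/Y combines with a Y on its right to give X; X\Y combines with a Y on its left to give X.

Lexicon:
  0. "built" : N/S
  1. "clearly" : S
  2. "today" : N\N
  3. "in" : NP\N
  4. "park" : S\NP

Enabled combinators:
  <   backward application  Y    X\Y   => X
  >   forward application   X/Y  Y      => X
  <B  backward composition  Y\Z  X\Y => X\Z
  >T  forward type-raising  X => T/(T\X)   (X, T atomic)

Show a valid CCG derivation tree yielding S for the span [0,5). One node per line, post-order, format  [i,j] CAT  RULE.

[0,1] N/S  lex  "built"
[1,2] S  lex  "clearly"
[0,2] N  >  k=1
[2,3] N\N  lex  "today"
[3,4] NP\N  lex  "in"
[2,4] NP\N  <B  k=3
[4,5] S\NP  lex  "park"
[2,5] S\N  <B  k=4
[0,5] S  <  k=2

[0,5] S   <
  [0,2] N   >
    [0,1] "built" : N/S
    [1,2] "clearly" : S
  [2,5] S\N   <B
    [2,4] NP\N   <B
      [2,3] "today" : N\N
      [3,4] "in" : NP\N
    [4,5] "park" : S\NP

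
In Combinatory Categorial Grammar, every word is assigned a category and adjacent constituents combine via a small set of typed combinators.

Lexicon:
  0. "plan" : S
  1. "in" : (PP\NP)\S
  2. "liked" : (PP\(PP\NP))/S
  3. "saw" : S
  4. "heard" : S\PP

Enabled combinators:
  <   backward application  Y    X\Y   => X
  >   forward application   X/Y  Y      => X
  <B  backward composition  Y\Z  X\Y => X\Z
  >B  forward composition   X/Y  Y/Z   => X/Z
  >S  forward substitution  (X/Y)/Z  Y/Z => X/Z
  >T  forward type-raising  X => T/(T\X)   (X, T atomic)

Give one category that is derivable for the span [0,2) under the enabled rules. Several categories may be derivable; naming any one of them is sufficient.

PP\NP

[0,5] S   <
  [0,4] PP   <
    [0,2] PP\NP   <
      [0,1] "plan" : S
      [1,2] "in" : (PP\NP)\S
    [2,4] PP\(PP\NP)   >
      [2,3] "liked" : (PP\(PP\NP))/S
      [3,4] "saw" : S
  [4,5] "heard" : S\PP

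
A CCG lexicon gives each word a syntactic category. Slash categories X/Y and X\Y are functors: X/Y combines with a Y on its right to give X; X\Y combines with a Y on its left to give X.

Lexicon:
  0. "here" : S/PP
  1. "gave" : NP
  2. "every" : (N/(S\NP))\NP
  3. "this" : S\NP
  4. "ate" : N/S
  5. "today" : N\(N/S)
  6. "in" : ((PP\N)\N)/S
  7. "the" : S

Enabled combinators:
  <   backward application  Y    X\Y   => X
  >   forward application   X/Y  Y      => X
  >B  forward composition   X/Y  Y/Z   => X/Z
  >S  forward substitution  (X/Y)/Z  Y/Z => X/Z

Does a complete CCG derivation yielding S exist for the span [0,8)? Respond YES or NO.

[0,8] S   >
  [0,1] "here" : S/PP
  [1,8] PP   <
    [1,4] N   >
      [1,3] N/(S\NP)   <
        [1,2] "gave" : NP
        [2,3] "every" : (N/(S\NP))\NP
      [3,4] "this" : S\NP
    [4,8] PP\N   <
      [4,6] N   <
        [4,5] "ate" : N/S
        [5,6] "today" : N\(N/S)
      [6,8] (PP\N)\N   >
        [6,7] "in" : ((PP\N)\N)/S
        [7,8] "the" : S

YES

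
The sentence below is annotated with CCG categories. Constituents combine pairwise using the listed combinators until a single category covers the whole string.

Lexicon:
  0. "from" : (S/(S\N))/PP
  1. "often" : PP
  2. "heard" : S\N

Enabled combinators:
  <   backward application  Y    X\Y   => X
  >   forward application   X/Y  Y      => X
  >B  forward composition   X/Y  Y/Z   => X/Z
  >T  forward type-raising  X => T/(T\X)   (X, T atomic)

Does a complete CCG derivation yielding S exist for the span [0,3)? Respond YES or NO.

YES

[0,3] S   >
  [0,2] S/(S\N)   >
    [0,1] "from" : (S/(S\N))/PP
    [1,2] "often" : PP
  [2,3] "heard" : S\N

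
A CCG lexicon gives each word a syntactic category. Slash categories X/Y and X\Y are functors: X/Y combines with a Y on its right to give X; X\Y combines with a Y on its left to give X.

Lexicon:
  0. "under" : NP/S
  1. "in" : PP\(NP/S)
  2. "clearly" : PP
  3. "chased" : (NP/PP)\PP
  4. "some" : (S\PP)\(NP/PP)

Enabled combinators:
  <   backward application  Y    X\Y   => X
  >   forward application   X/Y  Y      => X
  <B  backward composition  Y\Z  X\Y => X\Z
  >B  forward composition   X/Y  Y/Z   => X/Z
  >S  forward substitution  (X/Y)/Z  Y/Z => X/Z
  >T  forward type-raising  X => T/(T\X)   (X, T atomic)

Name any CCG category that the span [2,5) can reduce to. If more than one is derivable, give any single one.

[0,5] S   <
  [0,2] PP   <
    [0,1] "under" : NP/S
    [1,2] "in" : PP\(NP/S)
  [2,5] S\PP   <
    [2,4] NP/PP   <
      [2,3] "clearly" : PP
      [3,4] "chased" : (NP/PP)\PP
    [4,5] "some" : (S\PP)\(NP/PP)

S\PP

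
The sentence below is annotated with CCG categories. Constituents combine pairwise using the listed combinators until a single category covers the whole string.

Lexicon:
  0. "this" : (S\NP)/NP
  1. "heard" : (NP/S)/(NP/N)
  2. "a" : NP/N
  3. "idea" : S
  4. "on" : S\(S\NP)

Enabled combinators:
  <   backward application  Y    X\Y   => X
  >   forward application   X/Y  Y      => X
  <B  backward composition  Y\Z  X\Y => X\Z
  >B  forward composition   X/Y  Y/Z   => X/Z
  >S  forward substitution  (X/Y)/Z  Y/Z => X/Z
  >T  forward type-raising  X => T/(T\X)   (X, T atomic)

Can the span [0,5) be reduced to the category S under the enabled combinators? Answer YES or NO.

YES

[0,5] S   <
  [0,4] S\NP   >
    [0,1] "this" : (S\NP)/NP
    [1,4] NP   >
      [1,3] NP/S   >
        [1,2] "heard" : (NP/S)/(NP/N)
        [2,3] "a" : NP/N
      [3,4] "idea" : S
  [4,5] "on" : S\(S\NP)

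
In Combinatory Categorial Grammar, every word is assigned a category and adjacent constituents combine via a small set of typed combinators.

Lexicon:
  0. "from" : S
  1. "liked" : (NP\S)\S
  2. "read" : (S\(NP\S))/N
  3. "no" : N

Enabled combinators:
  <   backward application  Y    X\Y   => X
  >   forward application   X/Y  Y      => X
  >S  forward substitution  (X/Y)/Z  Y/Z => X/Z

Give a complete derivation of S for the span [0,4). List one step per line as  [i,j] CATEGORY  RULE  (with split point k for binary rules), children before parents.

[0,4] S   <
  [0,2] NP\S   <
    [0,1] "from" : S
    [1,2] "liked" : (NP\S)\S
  [2,4] S\(NP\S)   >
    [2,3] "read" : (S\(NP\S))/N
    [3,4] "no" : N

[0,1] S  lex  "from"
[1,2] (NP\S)\S  lex  "liked"
[0,2] NP\S  <  k=1
[2,3] (S\(NP\S))/N  lex  "read"
[3,4] N  lex  "no"
[2,4] S\(NP\S)  >  k=3
[0,4] S  <  k=2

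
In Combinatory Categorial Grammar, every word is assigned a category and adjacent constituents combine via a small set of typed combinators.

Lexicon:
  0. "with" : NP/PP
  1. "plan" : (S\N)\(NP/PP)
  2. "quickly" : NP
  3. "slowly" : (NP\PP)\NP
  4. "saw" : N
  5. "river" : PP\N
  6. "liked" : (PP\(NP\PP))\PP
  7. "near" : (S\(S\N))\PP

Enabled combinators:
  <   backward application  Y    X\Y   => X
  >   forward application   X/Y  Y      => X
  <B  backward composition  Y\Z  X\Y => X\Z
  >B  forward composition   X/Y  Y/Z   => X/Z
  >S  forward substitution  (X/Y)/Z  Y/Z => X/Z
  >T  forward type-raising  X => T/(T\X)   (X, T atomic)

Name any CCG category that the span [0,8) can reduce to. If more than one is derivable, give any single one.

[0,8] S   <
  [0,2] S\N   <
    [0,1] "with" : NP/PP
    [1,2] "plan" : (S\N)\(NP/PP)
  [2,8] S\(S\N)   <
    [2,7] PP   <
      [2,3] "quickly" : NP
      [3,7] PP\NP   <B
        [3,4] "slowly" : (NP\PP)\NP
        [4,7] PP\(NP\PP)   <
          [4,6] PP   <
            [4,5] "saw" : N
            [5,6] "river" : PP\N
          [6,7] "liked" : (PP\(NP\PP))\PP
    [7,8] "near" : (S\(S\N))\PP

S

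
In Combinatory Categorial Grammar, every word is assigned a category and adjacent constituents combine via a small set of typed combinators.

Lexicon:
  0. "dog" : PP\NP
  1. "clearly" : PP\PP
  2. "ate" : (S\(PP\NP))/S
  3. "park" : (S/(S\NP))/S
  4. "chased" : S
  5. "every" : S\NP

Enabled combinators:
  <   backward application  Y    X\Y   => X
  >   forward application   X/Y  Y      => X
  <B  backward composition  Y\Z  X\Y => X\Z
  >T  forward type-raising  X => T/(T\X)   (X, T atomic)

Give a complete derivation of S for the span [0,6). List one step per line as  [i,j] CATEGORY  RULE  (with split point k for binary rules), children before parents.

[0,6] S   <
  [0,2] PP\NP   <B
    [0,1] "dog" : PP\NP
    [1,2] "clearly" : PP\PP
  [2,6] S\(PP\NP)   >
    [2,3] "ate" : (S\(PP\NP))/S
    [3,6] S   >
      [3,5] S/(S\NP)   >
        [3,4] "park" : (S/(S\NP))/S
        [4,5] "chased" : S
      [5,6] "every" : S\NP

[0,1] PP\NP  lex  "dog"
[1,2] PP\PP  lex  "clearly"
[0,2] PP\NP  <B  k=1
[2,3] (S\(PP\NP))/S  lex  "ate"
[3,4] (S/(S\NP))/S  lex  "park"
[4,5] S  lex  "chased"
[3,5] S/(S\NP)  >  k=4
[5,6] S\NP  lex  "every"
[3,6] S  >  k=5
[2,6] S\(PP\NP)  >  k=3
[0,6] S  <  k=2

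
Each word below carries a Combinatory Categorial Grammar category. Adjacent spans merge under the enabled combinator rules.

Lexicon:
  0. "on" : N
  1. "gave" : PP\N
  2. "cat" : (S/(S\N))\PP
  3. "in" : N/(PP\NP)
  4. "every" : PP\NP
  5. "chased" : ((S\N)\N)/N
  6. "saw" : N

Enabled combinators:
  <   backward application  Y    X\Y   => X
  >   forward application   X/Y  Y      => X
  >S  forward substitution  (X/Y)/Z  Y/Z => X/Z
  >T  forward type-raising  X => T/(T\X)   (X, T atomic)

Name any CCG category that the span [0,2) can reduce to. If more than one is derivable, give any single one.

[0,7] S   >
  [0,3] S/(S\N)   <
    [0,2] PP   >
      [0,1] PP/(PP\N)   >T
        [0,1] "on" : N
      [1,2] "gave" : PP\N
    [2,3] "cat" : (S/(S\N))\PP
  [3,7] S\N   <
    [3,5] N   >
      [3,4] "in" : N/(PP\NP)
      [4,5] "every" : PP\NP
    [5,7] (S\N)\N   >
      [5,6] "chased" : ((S\N)\N)/N
      [6,7] "saw" : N

PP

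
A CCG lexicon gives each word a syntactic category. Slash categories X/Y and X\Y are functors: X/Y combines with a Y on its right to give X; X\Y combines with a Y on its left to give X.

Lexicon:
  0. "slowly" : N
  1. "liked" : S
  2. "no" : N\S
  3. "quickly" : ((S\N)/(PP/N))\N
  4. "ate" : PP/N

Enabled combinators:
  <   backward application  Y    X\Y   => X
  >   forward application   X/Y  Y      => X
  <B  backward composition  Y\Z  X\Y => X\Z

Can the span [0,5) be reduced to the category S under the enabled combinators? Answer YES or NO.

YES

[0,5] S   <
  [0,1] "slowly" : N
  [1,5] S\N   >
    [1,4] (S\N)/(PP/N)   <
      [1,3] N   <
        [1,2] "liked" : S
        [2,3] "no" : N\S
      [3,4] "quickly" : ((S\N)/(PP/N))\N
    [4,5] "ate" : PP/N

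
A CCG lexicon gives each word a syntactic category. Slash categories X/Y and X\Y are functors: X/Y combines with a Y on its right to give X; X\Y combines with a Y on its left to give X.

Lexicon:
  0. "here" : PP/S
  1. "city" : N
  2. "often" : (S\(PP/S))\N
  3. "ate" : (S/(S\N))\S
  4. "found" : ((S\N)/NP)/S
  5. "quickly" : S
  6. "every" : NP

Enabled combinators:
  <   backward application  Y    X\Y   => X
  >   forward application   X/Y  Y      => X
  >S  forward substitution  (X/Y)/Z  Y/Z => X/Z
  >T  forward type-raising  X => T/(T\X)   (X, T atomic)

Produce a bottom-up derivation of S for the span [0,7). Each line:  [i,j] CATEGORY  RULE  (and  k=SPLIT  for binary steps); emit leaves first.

[0,1] PP/S  lex  "here"
[1,2] N  lex  "city"
[2,3] (S\(PP/S))\N  lex  "often"
[1,3] S\(PP/S)  <  k=2
[0,3] S  <  k=1
[3,4] (S/(S\N))\S  lex  "ate"
[0,4] S/(S\N)  <  k=3
[4,5] ((S\N)/NP)/S  lex  "found"
[5,6] S  lex  "quickly"
[4,6] (S\N)/NP  >  k=5
[6,7] NP  lex  "every"
[4,7] S\N  >  k=6
[0,7] S  >  k=4

[0,7] S   >
  [0,4] S/(S\N)   <
    [0,3] S   <
      [0,1] "here" : PP/S
      [1,3] S\(PP/S)   <
        [1,2] "city" : N
        [2,3] "often" : (S\(PP/S))\N
    [3,4] "ate" : (S/(S\N))\S
  [4,7] S\N   >
    [4,6] (S\N)/NP   >
      [4,5] "found" : ((S\N)/NP)/S
      [5,6] "quickly" : S
    [6,7] "every" : NP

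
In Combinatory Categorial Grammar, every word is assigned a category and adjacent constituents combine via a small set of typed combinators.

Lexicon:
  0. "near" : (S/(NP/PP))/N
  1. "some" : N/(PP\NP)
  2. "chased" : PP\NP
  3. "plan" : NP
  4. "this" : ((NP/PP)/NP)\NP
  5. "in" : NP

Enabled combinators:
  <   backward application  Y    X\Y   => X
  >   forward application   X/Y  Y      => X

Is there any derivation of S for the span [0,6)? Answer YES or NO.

[0,6] S   >
  [0,3] S/(NP/PP)   >
    [0,1] "near" : (S/(NP/PP))/N
    [1,3] N   >
      [1,2] "some" : N/(PP\NP)
      [2,3] "chased" : PP\NP
  [3,6] NP/PP   >
    [3,5] (NP/PP)/NP   <
      [3,4] "plan" : NP
      [4,5] "this" : ((NP/PP)/NP)\NP
    [5,6] "in" : NP

YES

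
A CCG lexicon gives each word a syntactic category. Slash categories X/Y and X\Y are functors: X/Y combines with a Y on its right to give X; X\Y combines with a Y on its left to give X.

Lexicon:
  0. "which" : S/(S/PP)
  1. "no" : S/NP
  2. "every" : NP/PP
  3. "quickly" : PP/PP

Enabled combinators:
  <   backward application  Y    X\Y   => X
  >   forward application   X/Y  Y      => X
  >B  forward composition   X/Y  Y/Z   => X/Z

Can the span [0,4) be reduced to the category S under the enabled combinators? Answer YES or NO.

[0,4] S   >
  [0,1] "which" : S/(S/PP)
  [1,4] S/PP   >B
    [1,3] S/PP   >B
      [1,2] "no" : S/NP
      [2,3] "every" : NP/PP
    [3,4] "quickly" : PP/PP

YES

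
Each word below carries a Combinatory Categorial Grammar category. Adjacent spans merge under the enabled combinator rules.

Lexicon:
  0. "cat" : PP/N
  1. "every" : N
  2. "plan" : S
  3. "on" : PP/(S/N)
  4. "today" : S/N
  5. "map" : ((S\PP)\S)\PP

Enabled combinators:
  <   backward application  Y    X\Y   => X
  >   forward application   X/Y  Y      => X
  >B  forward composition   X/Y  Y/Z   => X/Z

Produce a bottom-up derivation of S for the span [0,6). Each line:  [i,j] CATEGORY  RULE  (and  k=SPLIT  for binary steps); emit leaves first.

[0,6] S   <
  [0,2] PP   >
    [0,1] "cat" : PP/N
    [1,2] "every" : N
  [2,6] S\PP   <
    [2,3] "plan" : S
    [3,6] (S\PP)\S   <
      [3,5] PP   >
        [3,4] "on" : PP/(S/N)
        [4,5] "today" : S/N
      [5,6] "map" : ((S\PP)\S)\PP

[0,1] PP/N  lex  "cat"
[1,2] N  lex  "every"
[0,2] PP  >  k=1
[2,3] S  lex  "plan"
[3,4] PP/(S/N)  lex  "on"
[4,5] S/N  lex  "today"
[3,5] PP  >  k=4
[5,6] ((S\PP)\S)\PP  lex  "map"
[3,6] (S\PP)\S  <  k=5
[2,6] S\PP  <  k=3
[0,6] S  <  k=2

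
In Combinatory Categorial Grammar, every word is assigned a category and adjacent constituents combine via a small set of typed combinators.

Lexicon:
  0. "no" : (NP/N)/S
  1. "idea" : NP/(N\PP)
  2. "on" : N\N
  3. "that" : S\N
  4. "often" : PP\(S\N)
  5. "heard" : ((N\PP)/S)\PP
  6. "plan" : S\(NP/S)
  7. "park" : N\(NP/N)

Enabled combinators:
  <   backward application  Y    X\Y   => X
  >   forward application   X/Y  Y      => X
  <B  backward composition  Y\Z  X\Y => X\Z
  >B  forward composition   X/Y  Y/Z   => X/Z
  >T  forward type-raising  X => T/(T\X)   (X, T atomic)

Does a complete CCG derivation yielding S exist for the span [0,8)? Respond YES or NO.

NO

(NP/N)/S NP/(N\PP) N\N S\N PP\(S\N) ((N\PP)/S)\PP S\(NP/S) N\(NP/N)
CKY chart[0,8] = {N, N/(N\N), NP/(NP\N), PP/(PP\N), S/(S\N)}; S ∉ chart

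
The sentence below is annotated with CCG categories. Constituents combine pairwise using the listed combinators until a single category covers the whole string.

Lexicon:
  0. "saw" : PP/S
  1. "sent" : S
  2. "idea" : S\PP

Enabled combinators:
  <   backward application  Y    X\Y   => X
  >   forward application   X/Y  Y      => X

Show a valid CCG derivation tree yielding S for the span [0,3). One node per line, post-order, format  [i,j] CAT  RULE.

[0,3] S   <
  [0,2] PP   >
    [0,1] "saw" : PP/S
    [1,2] "sent" : S
  [2,3] "idea" : S\PP

[0,1] PP/S  lex  "saw"
[1,2] S  lex  "sent"
[0,2] PP  >  k=1
[2,3] S\PP  lex  "idea"
[0,3] S  <  k=2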